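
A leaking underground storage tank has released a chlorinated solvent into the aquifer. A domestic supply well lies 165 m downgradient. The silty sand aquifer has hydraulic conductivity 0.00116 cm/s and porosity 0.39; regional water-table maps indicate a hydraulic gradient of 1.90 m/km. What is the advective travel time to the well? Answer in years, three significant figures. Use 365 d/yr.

92.6 years

K = 0.00116 cm/s × 864 = 1.002 m/d
q = Ki = 1.002 × 0.0019 = 0.001904 m/d
Seepage velocity v = q / n = 0.001904 / 0.39 = 0.004883 m/d
t = L / v = 165 / 0.004883 = 33790 d
   = 33790 / 365 = 92.6 yr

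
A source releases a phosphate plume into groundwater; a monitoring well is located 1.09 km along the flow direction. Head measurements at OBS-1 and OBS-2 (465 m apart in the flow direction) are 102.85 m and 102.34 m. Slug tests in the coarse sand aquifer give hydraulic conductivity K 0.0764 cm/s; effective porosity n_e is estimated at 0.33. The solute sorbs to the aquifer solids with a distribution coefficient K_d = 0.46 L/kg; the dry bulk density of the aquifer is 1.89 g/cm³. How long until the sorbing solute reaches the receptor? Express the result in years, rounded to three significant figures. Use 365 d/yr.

Hydraulic gradient i = (102.85 − 102.34) / 465 = 0.51 / 465 = 0.001097
K = 0.0764 cm/s × 864 = 66.01 m/d
Specific discharge q = 66.01 × 0.001097 = 0.07240 m/d
v_s = q/n_e = 0.07240/0.33 = 0.2194 m/d
Retardation R = 1 + ρ_b·K_d/n = 1 + 1.89×0.46/0.33 = 3.635
Contaminant velocity v_c = v/R = 0.2194/3.635 = 0.06036 m/d
L = 1.09 km = 1090 m
t = L/v_c = 1090/0.06036 = 18060 d
   = 18060/365 = 49.5 yr

49.5 years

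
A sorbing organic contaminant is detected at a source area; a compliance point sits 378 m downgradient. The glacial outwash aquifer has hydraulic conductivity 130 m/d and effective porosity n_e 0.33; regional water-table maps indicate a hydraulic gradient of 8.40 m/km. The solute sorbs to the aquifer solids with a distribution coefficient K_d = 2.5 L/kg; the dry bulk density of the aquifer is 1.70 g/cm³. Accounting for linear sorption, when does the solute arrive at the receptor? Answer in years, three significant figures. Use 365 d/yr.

4.34 years

Darcy flux q = K·i = 130 × 0.0084 = 1.092 m/d
Average linear velocity = 1.092 / 0.33 = 3.309 m/d
Retardation R = 1 + ρ_b·K_d/n = 1 + 1.70×2.5/0.33 = 13.88
Contaminant velocity v_c = v/R = 3.309/13.88 = 0.2384 m/d
t = L/v_c = 378/0.2384 = 1585 d
   = 1585/365 = 4.34 yr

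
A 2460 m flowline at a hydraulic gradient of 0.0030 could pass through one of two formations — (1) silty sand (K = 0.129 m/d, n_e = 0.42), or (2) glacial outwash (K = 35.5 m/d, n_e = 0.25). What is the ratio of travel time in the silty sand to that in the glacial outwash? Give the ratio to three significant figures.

462

Unit 1 (silty sand): v = 0.129×0.0030/0.42 = 9.214e-4 m/d, t = 2460/9.214e-4 = 2.670e6 d
Unit 2 (glacial outwash): v = 35.5×0.0030/0.25 = 0.4260 m/d, t = 2460/0.4260 = 5775 d
t(silty sand) / t(glacial outwash) = 2.670e6/5775 = 462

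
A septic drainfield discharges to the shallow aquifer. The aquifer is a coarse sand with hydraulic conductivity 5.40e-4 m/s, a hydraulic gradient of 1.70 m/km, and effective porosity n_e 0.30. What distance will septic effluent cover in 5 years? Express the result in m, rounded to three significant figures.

K = 5.40e-4 m/s × 86400 s/d = 46.66 m/d
q = Ki = 46.66 × 0.0017 = 0.07932 m/d
v_s = q/n_e = 0.07932/0.30 = 0.2644 m/d
T = 5 yr × 365 = 1825 d
L = v × T = 0.2644 × 1825 = 482.5 m

483 m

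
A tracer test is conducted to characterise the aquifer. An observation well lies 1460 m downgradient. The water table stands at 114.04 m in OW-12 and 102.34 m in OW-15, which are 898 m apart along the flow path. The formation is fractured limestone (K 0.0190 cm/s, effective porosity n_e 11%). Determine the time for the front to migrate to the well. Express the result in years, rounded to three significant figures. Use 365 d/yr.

Hydraulic gradient i = (114.04 − 102.34) / 898 = 11.70 / 898 = 0.01303
K = 0.0190 cm/s × 864 = 16.42 m/d
Darcy flux q = K·i = 16.42 × 0.01303 = 0.2139 m/d
v_s = q/n_e = 0.2139/0.11 = 1.944 m/d
t = L / v = 1460 / 1.944 = 750.9 d
   = 750.9 / 365 = 2.06 yr

2.06 years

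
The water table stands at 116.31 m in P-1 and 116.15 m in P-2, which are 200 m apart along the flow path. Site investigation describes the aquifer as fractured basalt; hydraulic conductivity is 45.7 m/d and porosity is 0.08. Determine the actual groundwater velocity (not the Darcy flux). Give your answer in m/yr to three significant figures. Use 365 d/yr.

167 m/yr

Hydraulic gradient i = (116.31 − 116.15) / 200 = 0.16 / 200 = 8.000e-4
Specific discharge q = 45.7 × 8.000e-4 = 0.03656 m/d
Average linear velocity = 0.03656 / 0.08 = 0.4570 m/d
   = 0.4570 × 365 = 167 m/yr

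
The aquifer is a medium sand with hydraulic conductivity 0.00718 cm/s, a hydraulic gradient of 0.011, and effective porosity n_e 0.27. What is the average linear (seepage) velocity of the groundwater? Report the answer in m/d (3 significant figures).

0.253 m/d

K = 0.00718 cm/s × 864 = 6.204 m/d
Specific discharge q = 6.204 × 0.011 = 0.06824 m/d
Average linear velocity = 0.06824 / 0.27 = 0.2527 m/d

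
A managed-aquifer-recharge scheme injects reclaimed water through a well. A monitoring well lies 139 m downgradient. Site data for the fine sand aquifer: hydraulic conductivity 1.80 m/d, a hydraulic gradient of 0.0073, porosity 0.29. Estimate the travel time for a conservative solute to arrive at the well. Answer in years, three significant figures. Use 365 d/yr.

q = Ki = 1.80 × 0.0073 = 0.01314 m/d
Seepage velocity v = q / n = 0.01314 / 0.29 = 0.04531 m/d
t = L / v = 139 / 0.04531 = 3068 d
   = 3068 / 365 = 8.40 yr

8.40 years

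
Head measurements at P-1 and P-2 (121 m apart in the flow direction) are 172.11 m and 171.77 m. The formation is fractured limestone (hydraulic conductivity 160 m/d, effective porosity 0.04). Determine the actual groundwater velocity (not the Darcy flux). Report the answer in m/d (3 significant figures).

Hydraulic gradient i = (172.11 − 171.77) / 121 = 0.34 / 121 = 0.002810
q = Ki = 160 × 0.002810 = 0.4496 m/d
v_s = q/n_e = 0.4496/0.04 = 11.24 m/d

11.2 m/d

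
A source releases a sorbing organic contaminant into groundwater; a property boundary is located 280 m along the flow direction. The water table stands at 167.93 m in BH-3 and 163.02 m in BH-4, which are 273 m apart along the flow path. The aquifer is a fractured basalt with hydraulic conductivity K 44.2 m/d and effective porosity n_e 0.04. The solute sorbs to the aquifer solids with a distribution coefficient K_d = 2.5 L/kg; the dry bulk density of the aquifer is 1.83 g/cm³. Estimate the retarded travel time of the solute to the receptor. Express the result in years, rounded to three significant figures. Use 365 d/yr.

Hydraulic gradient i = (167.93 − 163.02) / 273 = 4.91 / 273 = 0.01799
Darcy flux q = K·i = 44.2 × 0.01799 = 0.7950 m/d
Seepage velocity v = q / n = 0.7950 / 0.04 = 19.87 m/d
Retardation R = 1 + ρ_b·K_d/n = 1 + 1.83×2.5/0.04 = 115.4
Contaminant velocity v_c = v/R = 19.87/115.4 = 0.1723 m/d
t = L/v_c = 280/0.1723 = 1626 d
   = 1626/365 = 4.45 yr

4.45 years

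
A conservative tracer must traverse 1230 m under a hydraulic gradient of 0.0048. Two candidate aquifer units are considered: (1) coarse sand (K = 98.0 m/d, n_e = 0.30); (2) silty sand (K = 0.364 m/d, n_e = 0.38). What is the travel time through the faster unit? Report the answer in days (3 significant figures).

Unit 1 (coarse sand): v = 98.0×0.0048/0.30 = 1.568 m/d, t = 1230/1.568 = 784.4 d
Unit 2 (silty sand): v = 0.364×0.0048/0.38 = 0.004598 m/d, t = 1230/0.004598 = 267500 d
Faster unit: t = 784 d

784 days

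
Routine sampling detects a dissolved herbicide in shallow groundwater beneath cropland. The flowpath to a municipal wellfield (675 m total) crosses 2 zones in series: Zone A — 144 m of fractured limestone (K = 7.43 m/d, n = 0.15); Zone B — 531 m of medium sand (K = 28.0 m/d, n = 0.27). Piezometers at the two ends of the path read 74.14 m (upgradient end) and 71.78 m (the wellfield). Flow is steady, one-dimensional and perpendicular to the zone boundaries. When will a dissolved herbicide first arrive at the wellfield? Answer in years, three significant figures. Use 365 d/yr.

Total head drop ΔH = 74.14 − 71.78 = 2.36 m
Continuity: the same q passes through each zone, so ΔH = q·Σ(L_j/K_j) — the zones act as resistances in series.
Σ(L/K) = 144/7.43 + 531/28.0 = 19.38 + 18.96 = 38.35 d
q = ΔH / Σ(L/K) = 2.36 / 38.35 = 0.06155 m/d (same in every zone)
Zone A: v = q/n = 0.06155/0.15 = 0.4103 m/d → t_A = 144/0.4103 = 351.0 d
Zone B: v = q/n = 0.06155/0.27 = 0.2279 m/d → t_B = 531/0.2279 = 2329 d
Total t = 351.0 + 2329 = 2680 d
   = 2680 / 365 = 7.34 yr

7.34 years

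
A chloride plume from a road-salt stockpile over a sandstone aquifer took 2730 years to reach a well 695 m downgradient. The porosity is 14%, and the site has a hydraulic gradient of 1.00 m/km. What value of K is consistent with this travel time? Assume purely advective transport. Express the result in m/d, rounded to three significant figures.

0.0976 m/d

t = 2730 years = 996500 d
v = L / t = 695 / 996500 = 6.975e-4 m/d
K = v · n / i = 6.975e-4 × 0.14 / 0.0010 = 0.0976 m/d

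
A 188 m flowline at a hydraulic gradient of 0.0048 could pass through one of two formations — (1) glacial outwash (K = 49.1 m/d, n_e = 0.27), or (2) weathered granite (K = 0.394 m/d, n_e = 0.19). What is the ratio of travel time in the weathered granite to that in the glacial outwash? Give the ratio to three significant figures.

87.7

Unit 1 (glacial outwash): v = 49.1×0.0048/0.27 = 0.8729 m/d, t = 188/0.8729 = 215.4 d
Unit 2 (weathered granite): v = 0.394×0.0048/0.19 = 0.009954 m/d, t = 188/0.009954 = 18890 d
t(weathered granite) / t(glacial outwash) = 18890/215.4 = 87.7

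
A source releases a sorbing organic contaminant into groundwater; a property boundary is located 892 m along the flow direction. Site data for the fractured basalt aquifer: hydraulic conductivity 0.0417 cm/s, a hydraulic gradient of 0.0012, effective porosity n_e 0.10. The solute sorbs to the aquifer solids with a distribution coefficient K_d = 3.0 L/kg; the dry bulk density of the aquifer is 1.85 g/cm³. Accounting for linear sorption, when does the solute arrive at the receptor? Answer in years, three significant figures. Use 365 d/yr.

K = 0.0417 cm/s × 864 = 36.03 m/d
Specific discharge q = 36.03 × 0.0012 = 0.04323 m/d
v_s = q/n_e = 0.04323/0.10 = 0.4323 m/d
Retardation R = 1 + ρ_b·K_d/n = 1 + 1.85×3.0/0.10 = 56.50
Contaminant velocity v_c = v/R = 0.4323/56.50 = 0.007652 m/d
t = L/v_c = 892/0.007652 = 116600 d
   = 116600/365 = 319 yr

319 years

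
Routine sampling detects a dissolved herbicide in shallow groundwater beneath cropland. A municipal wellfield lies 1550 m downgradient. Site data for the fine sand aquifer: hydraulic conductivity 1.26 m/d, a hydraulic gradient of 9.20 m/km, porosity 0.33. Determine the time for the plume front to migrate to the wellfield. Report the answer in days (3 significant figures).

q = Ki = 1.26 × 0.0092 = 0.01159 m/d
Seepage velocity v = q / n = 0.01159 / 0.33 = 0.03513 m/d
t = L / v = 1550 / 0.03513 = 44130 d

44100 days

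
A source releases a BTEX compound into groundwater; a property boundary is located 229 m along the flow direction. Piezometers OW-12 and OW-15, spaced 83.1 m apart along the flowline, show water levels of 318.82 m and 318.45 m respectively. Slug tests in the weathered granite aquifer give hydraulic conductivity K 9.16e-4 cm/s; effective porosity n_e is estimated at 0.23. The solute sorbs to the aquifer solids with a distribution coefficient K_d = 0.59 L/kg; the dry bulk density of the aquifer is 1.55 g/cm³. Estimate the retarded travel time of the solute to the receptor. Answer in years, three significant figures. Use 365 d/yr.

204 years

Hydraulic gradient i = (318.82 − 318.45) / 83.1 = 0.37 / 83.1 = 0.004452
K = 9.16e-4 cm/s × 864 = 0.7914 m/d
q = Ki = 0.7914 × 0.004452 = 0.003524 m/d
v = Ki/n = 0.7914·0.004452/0.23 = 0.01532 m/d
Retardation R = 1 + ρ_b·K_d/n = 1 + 1.55×0.59/0.23 = 4.976
Contaminant velocity v_c = v/R = 0.01532/4.976 = 0.003079 m/d
t = L/v_c = 229/0.003079 = 74380 d
   = 74380/365 = 204 yr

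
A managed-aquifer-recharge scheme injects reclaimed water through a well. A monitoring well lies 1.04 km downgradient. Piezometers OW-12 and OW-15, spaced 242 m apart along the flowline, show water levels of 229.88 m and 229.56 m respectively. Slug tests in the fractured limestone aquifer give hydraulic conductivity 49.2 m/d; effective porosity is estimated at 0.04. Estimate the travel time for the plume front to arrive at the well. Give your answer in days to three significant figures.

Hydraulic gradient i = (229.88 − 229.56) / 242 = 0.32 / 242 = 0.001322
Specific discharge q = 49.2 × 0.001322 = 0.06506 m/d
Average linear velocity = 0.06506 / 0.04 = 1.626 m/d
L = 1.04 km = 1040 m
t = L / v = 1040 / 1.626 = 639.4 d

639 days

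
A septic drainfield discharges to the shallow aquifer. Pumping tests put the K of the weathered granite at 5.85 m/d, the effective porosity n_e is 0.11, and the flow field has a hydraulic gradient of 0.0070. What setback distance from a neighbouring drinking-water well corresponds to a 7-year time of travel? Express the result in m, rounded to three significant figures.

Darcy flux q = K·i = 5.85 × 0.0070 = 0.04095 m/d
Seepage velocity v = q / n = 0.04095 / 0.11 = 0.3723 m/d
T = 7 yr × 365 = 2555 d
L = v × T = 0.3723 × 2555 = 951.2 m

951 m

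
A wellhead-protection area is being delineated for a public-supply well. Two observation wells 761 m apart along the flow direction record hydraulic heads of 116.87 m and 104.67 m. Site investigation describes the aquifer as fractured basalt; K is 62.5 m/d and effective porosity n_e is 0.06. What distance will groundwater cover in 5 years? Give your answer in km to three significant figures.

Hydraulic gradient i = (116.87 − 104.67) / 761 = 12.20 / 761 = 0.01603
q = Ki = 62.5 × 0.01603 = 1.002 m/d
v_s = q/n_e = 1.002/0.06 = 16.70 m/d
T = 5 yr × 365 = 1825 d
L = v × T = 16.70 × 1825 = 30480 m
   = 30.5 km

30.5 km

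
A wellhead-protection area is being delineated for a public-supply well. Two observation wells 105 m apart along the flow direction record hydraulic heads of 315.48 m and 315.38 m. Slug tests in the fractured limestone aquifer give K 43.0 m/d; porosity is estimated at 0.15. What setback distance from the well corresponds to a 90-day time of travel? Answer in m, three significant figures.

24.6 m

Hydraulic gradient i = (315.48 − 315.38) / 105 = 0.10 / 105 = 9.524e-4
Specific discharge q = 43.0 × 9.524e-4 = 0.04095 m/d
v = Ki/n = 43.0·9.524e-4/0.15 = 0.2730 m/d
L = v × T = 0.2730 × 90 = 24.57 m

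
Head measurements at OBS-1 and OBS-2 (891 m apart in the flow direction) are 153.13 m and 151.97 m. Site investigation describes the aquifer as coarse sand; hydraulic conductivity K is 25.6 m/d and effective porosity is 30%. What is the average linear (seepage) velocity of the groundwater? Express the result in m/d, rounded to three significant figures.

Hydraulic gradient i = (153.13 − 151.97) / 891 = 1.16 / 891 = 0.001302
Specific discharge q = 25.6 × 0.001302 = 0.03333 m/d
Seepage velocity v = q / n = 0.03333 / 0.30 = 0.1111 m/d

0.111 m/d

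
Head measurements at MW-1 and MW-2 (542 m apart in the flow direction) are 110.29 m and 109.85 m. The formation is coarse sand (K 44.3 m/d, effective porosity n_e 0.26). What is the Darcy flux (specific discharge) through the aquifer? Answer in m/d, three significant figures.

0.0360 m/d

Hydraulic gradient i = (110.29 − 109.85) / 542 = 0.44 / 542 = 8.118e-4
Specific discharge q = 44.3 × 8.118e-4 = 0.03596 m/d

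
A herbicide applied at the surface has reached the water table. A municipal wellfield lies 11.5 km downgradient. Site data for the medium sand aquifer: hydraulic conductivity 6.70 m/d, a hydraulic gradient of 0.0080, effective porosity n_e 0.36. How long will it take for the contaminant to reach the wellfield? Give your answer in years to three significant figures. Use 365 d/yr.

212 years

Specific discharge q = 6.70 × 0.0080 = 0.05360 m/d
Seepage velocity v = q / n = 0.05360 / 0.36 = 0.1489 m/d
L = 11.5 km = 11500 m
t = L / v = 11500 / 0.1489 = 77240 d
   = 77240 / 365 = 212 yr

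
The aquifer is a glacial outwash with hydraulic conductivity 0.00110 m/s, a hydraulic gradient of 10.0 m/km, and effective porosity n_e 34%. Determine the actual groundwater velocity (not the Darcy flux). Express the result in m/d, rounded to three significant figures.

K = 0.00110 m/s × 86400 s/d = 95.04 m/d
Darcy flux q = K·i = 95.04 × 0.010 = 0.9504 m/d
v_s = q/n_e = 0.9504/0.34 = 2.795 m/d

2.80 m/d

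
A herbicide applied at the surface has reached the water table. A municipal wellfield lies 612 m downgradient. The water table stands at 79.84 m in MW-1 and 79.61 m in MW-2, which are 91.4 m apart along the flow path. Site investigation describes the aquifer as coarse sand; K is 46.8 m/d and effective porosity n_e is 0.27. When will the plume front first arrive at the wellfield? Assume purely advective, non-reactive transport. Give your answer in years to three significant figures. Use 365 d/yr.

Hydraulic gradient i = (79.84 − 79.61) / 91.4 = 0.23 / 91.4 = 0.002516
Darcy flux q = K·i = 46.8 × 0.002516 = 0.1178 m/d
v_s = q/n_e = 0.1178/0.27 = 0.4362 m/d
t = L / v = 612 / 0.4362 = 1403 d
   = 1403 / 365 = 3.84 yr

3.84 years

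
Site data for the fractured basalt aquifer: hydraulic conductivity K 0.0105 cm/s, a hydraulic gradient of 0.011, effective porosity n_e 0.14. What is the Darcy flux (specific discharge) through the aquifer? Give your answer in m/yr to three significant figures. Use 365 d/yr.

36.4 m/yr

K = 0.0105 cm/s × 864 = 9.072 m/d
Specific discharge q = 9.072 × 0.011 = 0.09979 m/d
   = 0.09979 × 365 = 36.4 m/yr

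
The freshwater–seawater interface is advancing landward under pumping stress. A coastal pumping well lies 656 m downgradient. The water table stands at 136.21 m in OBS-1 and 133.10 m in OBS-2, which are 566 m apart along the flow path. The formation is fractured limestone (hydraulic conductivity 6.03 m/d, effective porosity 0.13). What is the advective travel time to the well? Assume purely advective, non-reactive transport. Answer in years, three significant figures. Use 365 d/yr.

Hydraulic gradient i = (136.21 − 133.10) / 566 = 3.11 / 566 = 0.005495
q = Ki = 6.03 × 0.005495 = 0.03313 m/d
v = Ki/n = 6.03·0.005495/0.13 = 0.2549 m/d
t = L / v = 656 / 0.2549 = 2574 d
   = 2574 / 365 = 7.05 yr

7.05 years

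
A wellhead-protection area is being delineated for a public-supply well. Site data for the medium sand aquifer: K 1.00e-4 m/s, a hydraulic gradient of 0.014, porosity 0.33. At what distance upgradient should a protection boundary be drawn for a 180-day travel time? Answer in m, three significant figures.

K = 1.00e-4 m/s × 86400 s/d = 8.640 m/d
Specific discharge q = 8.640 × 0.014 = 0.1210 m/d
Average linear velocity = 0.1210 / 0.33 = 0.3665 m/d
L = v × T = 0.3665 × 180 = 65.98 m

66.0 m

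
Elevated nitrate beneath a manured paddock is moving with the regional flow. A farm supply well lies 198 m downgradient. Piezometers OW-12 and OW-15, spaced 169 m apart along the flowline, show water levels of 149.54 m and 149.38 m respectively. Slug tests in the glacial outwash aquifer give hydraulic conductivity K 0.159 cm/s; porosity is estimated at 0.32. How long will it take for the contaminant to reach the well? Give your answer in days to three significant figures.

Hydraulic gradient i = (149.54 − 149.38) / 169 = 0.16 / 169 = 9.467e-4
K = 0.159 cm/s × 864 = 137.4 m/d
Specific discharge q = 137.4 × 9.467e-4 = 0.1301 m/d
Average linear velocity = 0.1301 / 0.32 = 0.4064 m/d
t = L / v = 198 / 0.4064 = 487.2 d

487 days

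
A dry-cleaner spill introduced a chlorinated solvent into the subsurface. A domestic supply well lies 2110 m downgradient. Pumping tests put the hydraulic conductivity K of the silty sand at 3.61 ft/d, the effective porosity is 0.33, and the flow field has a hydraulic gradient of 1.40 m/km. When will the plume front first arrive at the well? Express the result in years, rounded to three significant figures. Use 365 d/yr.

K = 3.61 ft/d × 0.3048 = 1.100 m/d
q = Ki = 1.100 × 0.0014 = 0.001540 m/d
Average linear velocity = 0.001540 / 0.33 = 0.004668 m/d
t = L / v = 2110 / 0.004668 = 452000 d
   = 452000 / 365 = 1240 yr

1240 years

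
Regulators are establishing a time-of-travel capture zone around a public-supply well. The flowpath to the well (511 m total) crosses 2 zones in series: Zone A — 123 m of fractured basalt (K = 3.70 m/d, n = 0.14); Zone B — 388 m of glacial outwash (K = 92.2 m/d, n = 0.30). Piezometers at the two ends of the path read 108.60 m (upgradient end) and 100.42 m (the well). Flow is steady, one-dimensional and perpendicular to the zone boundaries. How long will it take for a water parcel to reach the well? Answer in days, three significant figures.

Total head drop ΔH = 108.60 − 100.42 = 8.18 m
Continuity: the same q passes through each zone, so ΔH = q·Σ(L_j/K_j) — the zones act as resistances in series.
Σ(L/K) = 123/3.70 + 388/92.2 = 33.24 + 4.208 = 37.45 d
q = ΔH / Σ(L/K) = 8.18 / 37.45 = 0.2184 m/d (same in every zone)
Zone A: v = q/n = 0.2184/0.14 = 1.560 m/d → t_A = 123/1.560 = 78.84 d
Zone B: v = q/n = 0.2184/0.30 = 0.7281 m/d → t_B = 388/0.7281 = 532.9 d
Total t = 78.84 + 532.9 = 611.8 d

612 days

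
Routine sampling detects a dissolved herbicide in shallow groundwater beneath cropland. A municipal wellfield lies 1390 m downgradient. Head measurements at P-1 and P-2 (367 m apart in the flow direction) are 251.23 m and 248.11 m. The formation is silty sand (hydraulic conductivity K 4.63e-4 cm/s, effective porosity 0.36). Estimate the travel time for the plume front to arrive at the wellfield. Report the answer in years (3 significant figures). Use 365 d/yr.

Hydraulic gradient i = (251.23 − 248.11) / 367 = 3.12 / 367 = 0.008501
K = 4.63e-4 cm/s × 864 = 0.4000 m/d
Specific discharge q = 0.4000 × 0.008501 = 0.003401 m/d
v_s = q/n_e = 0.003401/0.36 = 0.009447 m/d
t = L / v = 1390 / 0.009447 = 147100 d
   = 147100 / 365 = 403 yr

403 years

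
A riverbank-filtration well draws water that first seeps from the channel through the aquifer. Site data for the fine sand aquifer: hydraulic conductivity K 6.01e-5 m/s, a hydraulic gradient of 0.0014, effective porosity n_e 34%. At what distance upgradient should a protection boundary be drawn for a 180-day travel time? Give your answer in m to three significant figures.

K = 6.01e-5 m/s × 86400 s/d = 5.193 m/d
Specific discharge q = 5.193 × 0.0014 = 0.007270 m/d
Average linear velocity = 0.007270 / 0.34 = 0.02138 m/d
L = v × T = 0.02138 × 180 = 3.849 m

3.85 m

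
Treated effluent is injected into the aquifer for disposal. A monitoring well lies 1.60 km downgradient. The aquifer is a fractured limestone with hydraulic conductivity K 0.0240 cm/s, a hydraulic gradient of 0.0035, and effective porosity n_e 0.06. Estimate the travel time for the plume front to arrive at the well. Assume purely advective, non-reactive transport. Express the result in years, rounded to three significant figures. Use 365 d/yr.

K = 0.0240 cm/s × 864 = 20.74 m/d
Darcy flux q = K·i = 20.74 × 0.0035 = 0.07258 m/d
Average linear velocity = 0.07258 / 0.06 = 1.210 m/d
L = 1.60 km = 1600 m
t = L / v = 1600 / 1.210 = 1323 d
   = 1323 / 365 = 3.62 yr

3.62 years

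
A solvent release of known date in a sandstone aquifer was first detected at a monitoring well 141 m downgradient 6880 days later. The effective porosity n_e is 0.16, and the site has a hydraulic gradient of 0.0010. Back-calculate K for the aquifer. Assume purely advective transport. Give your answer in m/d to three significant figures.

3.28 m/d

v = L / t = 141 / 6880 = 0.02049 m/d
K = v · n / i = 0.02049 × 0.16 / 0.0010 = 3.28 m/d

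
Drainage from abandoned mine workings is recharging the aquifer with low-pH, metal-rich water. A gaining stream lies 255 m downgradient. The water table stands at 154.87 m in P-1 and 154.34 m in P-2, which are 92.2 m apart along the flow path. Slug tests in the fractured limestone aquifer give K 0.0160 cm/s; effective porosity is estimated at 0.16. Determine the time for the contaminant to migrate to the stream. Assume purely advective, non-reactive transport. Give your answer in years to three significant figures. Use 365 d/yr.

1.41 years

Hydraulic gradient i = (154.87 − 154.34) / 92.2 = 0.53 / 92.2 = 0.005748
K = 0.0160 cm/s × 864 = 13.82 m/d
Darcy flux q = K·i = 13.82 × 0.005748 = 0.07947 m/d
v_s = q/n_e = 0.07947/0.16 = 0.4967 m/d
t = L / v = 255 / 0.4967 = 513.4 d
   = 513.4 / 365 = 1.41 yr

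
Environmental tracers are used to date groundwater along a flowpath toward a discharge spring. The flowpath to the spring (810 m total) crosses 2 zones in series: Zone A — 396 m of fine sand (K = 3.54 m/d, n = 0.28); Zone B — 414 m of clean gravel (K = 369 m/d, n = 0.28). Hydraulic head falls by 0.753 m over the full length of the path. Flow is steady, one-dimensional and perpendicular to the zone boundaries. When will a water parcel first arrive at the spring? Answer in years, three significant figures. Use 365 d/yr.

93.2 years

Continuity: the same q passes through each zone, so ΔH = q·Σ(L_j/K_j) — the zones act as resistances in series.
Σ(L/K) = 396/3.54 + 414/369 = 111.9 + 1.122 = 113.0 d
q = ΔH / Σ(L/K) = 0.753 / 113.0 = 0.006665 m/d (same in every zone)
Zone A: v = q/n = 0.006665/0.28 = 0.02380 m/d → t_A = 396/0.02380 = 16640 d
Zone B: v = q/n = 0.006665/0.28 = 0.02380 m/d → t_B = 414/0.02380 = 17390 d
Total t = 16640 + 17390 = 34030 d
   = 34030 / 365 = 93.2 yr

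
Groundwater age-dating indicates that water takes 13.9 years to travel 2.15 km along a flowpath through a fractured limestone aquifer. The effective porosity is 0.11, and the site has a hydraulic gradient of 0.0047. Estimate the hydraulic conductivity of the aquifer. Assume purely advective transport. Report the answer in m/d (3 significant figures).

9.92 m/d

t = 13.9 years = 5074 d
L = 2.15 km = 2150 m
v = L / t = 2150 / 5074 = 0.4238 m/d
K = v · n / i = 0.4238 × 0.11 / 0.0047 = 9.92 m/d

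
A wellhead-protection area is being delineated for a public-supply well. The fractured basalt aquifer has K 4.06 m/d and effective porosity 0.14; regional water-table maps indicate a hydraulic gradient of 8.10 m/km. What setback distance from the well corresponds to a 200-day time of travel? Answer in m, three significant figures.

47.0 m

Specific discharge q = 4.06 × 0.0081 = 0.03289 m/d
v_s = q/n_e = 0.03289/0.14 = 0.2349 m/d
L = v × T = 0.2349 × 200 = 46.98 m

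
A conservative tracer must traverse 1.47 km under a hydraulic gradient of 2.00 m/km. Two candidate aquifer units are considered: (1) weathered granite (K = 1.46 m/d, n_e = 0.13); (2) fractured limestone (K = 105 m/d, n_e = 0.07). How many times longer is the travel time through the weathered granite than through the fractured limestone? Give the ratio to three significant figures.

134

Unit 1 (weathered granite): v = 1.46×0.0020/0.13 = 0.02246 m/d, t = 1470/0.02246 = 65450 d
Unit 2 (fractured limestone): v = 105×0.0020/0.07 = 3.000 m/d, t = 1470/3.000 = 490.0 d
t(weathered granite) / t(fractured limestone) = 65450/490.0 = 134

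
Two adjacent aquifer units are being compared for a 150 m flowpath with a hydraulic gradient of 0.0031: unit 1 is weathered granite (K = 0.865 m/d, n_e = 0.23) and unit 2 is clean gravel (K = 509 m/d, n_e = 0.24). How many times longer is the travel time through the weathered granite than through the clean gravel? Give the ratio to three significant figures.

Unit 1 (weathered granite): v = 0.865×0.0031/0.23 = 0.01166 m/d, t = 150/0.01166 = 12870 d
Unit 2 (clean gravel): v = 509×0.0031/0.24 = 6.575 m/d, t = 150/6.575 = 22.82 d
t(weathered granite) / t(clean gravel) = 12870/22.82 = 564

564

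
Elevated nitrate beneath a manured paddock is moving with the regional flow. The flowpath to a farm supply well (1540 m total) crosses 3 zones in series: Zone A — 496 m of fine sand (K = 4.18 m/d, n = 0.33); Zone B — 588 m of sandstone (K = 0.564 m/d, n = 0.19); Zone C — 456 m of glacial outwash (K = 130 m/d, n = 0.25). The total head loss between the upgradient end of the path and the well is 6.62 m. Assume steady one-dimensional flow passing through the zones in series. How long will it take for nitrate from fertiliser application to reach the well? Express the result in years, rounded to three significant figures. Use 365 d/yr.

188 years

Continuity: the same q passes through each zone, so ΔH = q·Σ(L_j/K_j) — the zones act as resistances in series.
Σ(L/K) = 496/4.18 + 588/0.564 + 456/130 = 118.7 + 1043 + 3.508 = 1165 d
q = ΔH / Σ(L/K) = 6.62 / 1165 = 0.005684 m/d (same in every zone)
Zone A: v = q/n = 0.005684/0.33 = 0.01722 m/d → t_A = 496/0.01722 = 28800 d
Zone B: v = q/n = 0.005684/0.19 = 0.02991 m/d → t_B = 588/0.02991 = 19660 d
Zone C: v = q/n = 0.005684/0.25 = 0.02274 m/d → t_C = 456/0.02274 = 20060 d
Total t = 28800 + 19660 + 20060 = 68510 d
   = 68510 / 365 = 188 yr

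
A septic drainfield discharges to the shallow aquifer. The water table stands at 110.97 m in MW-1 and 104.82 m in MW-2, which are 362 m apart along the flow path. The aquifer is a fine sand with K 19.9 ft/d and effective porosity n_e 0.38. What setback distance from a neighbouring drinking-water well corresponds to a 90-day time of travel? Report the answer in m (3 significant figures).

Hydraulic gradient i = (110.97 − 104.82) / 362 = 6.15 / 362 = 0.01699
K = 19.9 ft/d × 0.3048 = 6.066 m/d
q = Ki = 6.066 × 0.01699 = 0.1030 m/d
v_s = q/n_e = 0.1030/0.38 = 0.2712 m/d
L = v × T = 0.2712 × 90 = 24.41 m

24.4 m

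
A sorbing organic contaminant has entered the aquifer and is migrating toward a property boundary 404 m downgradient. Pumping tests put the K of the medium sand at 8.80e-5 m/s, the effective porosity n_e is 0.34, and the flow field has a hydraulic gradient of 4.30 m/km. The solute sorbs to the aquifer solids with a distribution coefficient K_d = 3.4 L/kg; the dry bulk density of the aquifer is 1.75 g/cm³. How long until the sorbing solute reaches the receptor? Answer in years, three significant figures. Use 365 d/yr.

213 years

K = 8.80e-5 m/s × 86400 s/d = 7.603 m/d
Darcy flux q = K·i = 7.603 × 0.0043 = 0.03269 m/d
Seepage velocity v = q / n = 0.03269 / 0.34 = 0.09616 m/d
Retardation R = 1 + ρ_b·K_d/n = 1 + 1.75×3.4/0.34 = 18.50
Contaminant velocity v_c = v/R = 0.09616/18.50 = 0.005198 m/d
t = L/v_c = 404/0.005198 = 77730 d
   = 77730/365 = 213 yr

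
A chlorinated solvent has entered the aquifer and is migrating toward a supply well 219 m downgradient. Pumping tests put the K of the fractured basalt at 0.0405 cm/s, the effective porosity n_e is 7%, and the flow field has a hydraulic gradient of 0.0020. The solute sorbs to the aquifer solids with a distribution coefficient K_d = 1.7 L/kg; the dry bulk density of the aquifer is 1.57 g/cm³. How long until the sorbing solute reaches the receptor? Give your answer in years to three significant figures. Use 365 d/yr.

23.5 years

K = 0.0405 cm/s × 864 = 34.99 m/d
Darcy flux q = K·i = 34.99 × 0.0020 = 0.06998 m/d
v = Ki/n = 34.99·0.0020/0.07 = 0.9998 m/d
Retardation R = 1 + ρ_b·K_d/n = 1 + 1.57×1.7/0.07 = 39.13
Contaminant velocity v_c = v/R = 0.9998/39.13 = 0.02555 m/d
t = L/v_c = 219/0.02555 = 8571 d
   = 8571/365 = 23.5 yr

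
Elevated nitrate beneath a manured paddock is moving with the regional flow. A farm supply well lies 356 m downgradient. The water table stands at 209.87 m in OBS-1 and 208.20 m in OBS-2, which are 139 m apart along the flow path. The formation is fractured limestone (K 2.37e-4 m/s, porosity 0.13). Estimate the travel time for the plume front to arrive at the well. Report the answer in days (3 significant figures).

188 days

Hydraulic gradient i = (209.87 − 208.20) / 139 = 1.67 / 139 = 0.01201
K = 2.37e-4 m/s × 86400 s/d = 20.48 m/d
Specific discharge q = 20.48 × 0.01201 = 0.2460 m/d
v = Ki/n = 20.48·0.01201/0.13 = 1.892 m/d
t = L / v = 356 / 1.892 = 188.1 d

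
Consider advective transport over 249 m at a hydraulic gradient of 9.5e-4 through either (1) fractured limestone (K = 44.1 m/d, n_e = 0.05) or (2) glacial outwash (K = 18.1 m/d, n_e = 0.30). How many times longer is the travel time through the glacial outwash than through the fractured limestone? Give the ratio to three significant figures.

Unit 1 (fractured limestone): v = 44.1×9.5e-4/0.05 = 0.8379 m/d, t = 249/0.8379 = 297.2 d
Unit 2 (glacial outwash): v = 18.1×9.5e-4/0.30 = 0.05732 m/d, t = 249/0.05732 = 4344 d
t(glacial outwash) / t(fractured limestone) = 4344/297.2 = 14.6

14.6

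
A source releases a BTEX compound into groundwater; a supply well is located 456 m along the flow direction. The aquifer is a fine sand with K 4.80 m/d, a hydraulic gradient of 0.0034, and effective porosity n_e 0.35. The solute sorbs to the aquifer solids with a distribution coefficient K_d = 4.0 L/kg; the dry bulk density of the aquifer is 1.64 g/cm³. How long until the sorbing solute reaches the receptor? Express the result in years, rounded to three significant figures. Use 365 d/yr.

529 years

q = Ki = 4.80 × 0.0034 = 0.01632 m/d
v_s = q/n_e = 0.01632/0.35 = 0.04663 m/d
Retardation R = 1 + ρ_b·K_d/n = 1 + 1.64×4.0/0.35 = 19.74
Contaminant velocity v_c = v/R = 0.04663/19.74 = 0.002362 m/d
t = L/v_c = 456/0.002362 = 193100 d
   = 193100/365 = 529 yr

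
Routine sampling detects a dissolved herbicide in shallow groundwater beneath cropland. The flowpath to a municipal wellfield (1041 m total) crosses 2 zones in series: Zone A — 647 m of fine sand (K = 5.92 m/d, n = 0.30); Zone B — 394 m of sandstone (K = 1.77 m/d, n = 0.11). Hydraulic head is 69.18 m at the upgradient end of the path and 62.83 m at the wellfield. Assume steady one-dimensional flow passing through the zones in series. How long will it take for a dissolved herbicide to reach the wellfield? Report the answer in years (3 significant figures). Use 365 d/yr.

34.0 years

Total head drop ΔH = 69.18 − 62.83 = 6.35 m
Continuity: the same q passes through each zone, so ΔH = q·Σ(L_j/K_j) — the zones act as resistances in series.
Σ(L/K) = 647/5.92 + 394/1.77 = 109.3 + 222.6 = 331.9 d
q = ΔH / Σ(L/K) = 6.35 / 331.9 = 0.01913 m/d (same in every zone)
Zone A: v = q/n = 0.01913/0.30 = 0.06378 m/d → t_A = 647/0.06378 = 10140 d
Zone B: v = q/n = 0.01913/0.11 = 0.1739 m/d → t_B = 394/0.1739 = 2265 d
Total t = 10140 + 2265 = 12410 d
   = 12410 / 365 = 34.0 yr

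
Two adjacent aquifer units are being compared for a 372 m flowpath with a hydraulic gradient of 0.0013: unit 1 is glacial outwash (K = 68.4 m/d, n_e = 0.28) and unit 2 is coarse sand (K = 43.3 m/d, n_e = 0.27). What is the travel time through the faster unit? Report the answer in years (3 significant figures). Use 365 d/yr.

3.21 years

Unit 1 (glacial outwash): v = 68.4×0.0013/0.28 = 0.3176 m/d, t = 372/0.3176 = 1171 d
Unit 2 (coarse sand): v = 43.3×0.0013/0.27 = 0.2085 m/d, t = 372/0.2085 = 1784 d
Faster: 1171 d / 365 = 3.21 yr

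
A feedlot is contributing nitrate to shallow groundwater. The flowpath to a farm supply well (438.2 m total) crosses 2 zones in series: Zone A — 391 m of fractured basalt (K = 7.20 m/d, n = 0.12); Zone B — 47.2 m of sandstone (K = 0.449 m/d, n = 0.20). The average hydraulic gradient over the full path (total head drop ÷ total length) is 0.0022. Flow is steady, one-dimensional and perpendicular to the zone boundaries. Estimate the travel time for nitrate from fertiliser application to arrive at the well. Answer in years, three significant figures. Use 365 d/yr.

25.5 years

Steady 1-D flow in series ⇒ the Darcy flux q is identical in every zone and the zone head losses add (resistances L/K in series).
Σ(L/K) = 391/7.20 + 47.2/0.449 = 54.31 + 105.1 = 159.4 d
K_eq = L_total / Σ(L/K) = 438.2 / 159.4 = 2.749 m/d
q = K_eq · i = 2.749 × 0.0022 = 0.006047 m/d (same in every zone)
Zone A: v = q/n = 0.006047/0.12 = 0.05039 m/d → t_A = 391/0.05039 = 7759 d
Zone B: v = q/n = 0.006047/0.20 = 0.03023 m/d → t_B = 47.2/0.03023 = 1561 d
Total t = 7759 + 1561 = 9321 d
   = 9321 / 365 = 25.5 yr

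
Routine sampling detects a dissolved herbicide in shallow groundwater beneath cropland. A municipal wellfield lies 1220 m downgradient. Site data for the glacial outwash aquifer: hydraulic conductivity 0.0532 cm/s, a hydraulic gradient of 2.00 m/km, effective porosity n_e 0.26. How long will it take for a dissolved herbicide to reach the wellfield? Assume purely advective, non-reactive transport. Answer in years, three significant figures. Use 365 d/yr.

9.45 years

K = 0.0532 cm/s × 864 = 45.96 m/d
Darcy flux q = K·i = 45.96 × 0.0020 = 0.09193 m/d
v = Ki/n = 45.96·0.0020/0.26 = 0.3536 m/d
t = L / v = 1220 / 0.3536 = 3450 d
   = 3450 / 365 = 9.45 yr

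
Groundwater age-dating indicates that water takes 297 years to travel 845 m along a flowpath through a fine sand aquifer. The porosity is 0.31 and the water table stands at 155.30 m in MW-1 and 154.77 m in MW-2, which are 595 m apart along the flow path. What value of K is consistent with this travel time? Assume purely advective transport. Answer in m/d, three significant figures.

2.71 m/d

Hydraulic gradient i = (155.30 − 154.77) / 595 = 0.53 / 595 = 8.908e-4
t = 297 years = 108400 d
v = L / t = 845 / 108400 = 0.007795 m/d
K = v · n / i = 0.007795 × 0.31 / 8.908e-4 = 2.71 m/d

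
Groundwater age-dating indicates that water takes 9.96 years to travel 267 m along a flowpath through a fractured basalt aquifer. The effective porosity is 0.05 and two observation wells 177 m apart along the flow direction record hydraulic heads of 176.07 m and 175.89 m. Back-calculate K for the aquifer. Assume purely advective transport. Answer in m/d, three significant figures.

3.61 m/d

Hydraulic gradient i = (176.07 − 175.89) / 177 = 0.18 / 177 = 0.001017
t = 9.96 years = 3635 d
v = L / t = 267 / 3635 = 0.07344 m/d
K = v · n / i = 0.07344 × 0.05 / 0.001017 = 3.61 m/d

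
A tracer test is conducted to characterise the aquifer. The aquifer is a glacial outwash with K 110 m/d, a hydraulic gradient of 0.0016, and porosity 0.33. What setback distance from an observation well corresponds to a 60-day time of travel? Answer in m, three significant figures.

q = Ki = 110 × 0.0016 = 0.1760 m/d
v = Ki/n = 110·0.0016/0.33 = 0.5333 m/d
L = v × T = 0.5333 × 60 = 32.00 m

32.0 m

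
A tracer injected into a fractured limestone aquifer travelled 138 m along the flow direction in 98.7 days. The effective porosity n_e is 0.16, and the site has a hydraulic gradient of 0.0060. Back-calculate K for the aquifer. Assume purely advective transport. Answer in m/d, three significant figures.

v = L / t = 138 / 98.7 = 1.398 m/d
K = v · n / i = 1.398 × 0.16 / 0.0060 = 37.3 m/d

37.3 m/d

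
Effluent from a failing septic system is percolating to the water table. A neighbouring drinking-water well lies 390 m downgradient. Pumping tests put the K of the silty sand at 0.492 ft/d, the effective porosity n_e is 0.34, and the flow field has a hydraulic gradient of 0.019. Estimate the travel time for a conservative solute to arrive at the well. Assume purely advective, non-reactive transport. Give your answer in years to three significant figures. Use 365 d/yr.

128 years

K = 0.492 ft/d × 0.3048 = 0.1500 m/d
Darcy flux q = K·i = 0.1500 × 0.019 = 0.002849 m/d
v_s = q/n_e = 0.002849/0.34 = 0.008380 m/d
t = L / v = 390 / 0.008380 = 46540 d
   = 46540 / 365 = 128 yr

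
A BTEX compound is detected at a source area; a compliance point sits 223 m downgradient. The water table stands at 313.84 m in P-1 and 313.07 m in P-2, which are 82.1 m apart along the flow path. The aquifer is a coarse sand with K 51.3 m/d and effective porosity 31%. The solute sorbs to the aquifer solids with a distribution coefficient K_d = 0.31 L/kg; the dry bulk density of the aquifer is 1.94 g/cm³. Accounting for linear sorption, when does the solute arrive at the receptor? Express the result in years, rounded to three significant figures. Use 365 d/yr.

1.16 years

Hydraulic gradient i = (313.84 − 313.07) / 82.1 = 0.77 / 82.1 = 0.009379
q = Ki = 51.3 × 0.009379 = 0.4811 m/d
Average linear velocity = 0.4811 / 0.31 = 1.552 m/d
Retardation R = 1 + ρ_b·K_d/n = 1 + 1.94×0.31/0.31 = 2.940
Contaminant velocity v_c = v/R = 1.552/2.940 = 0.5279 m/d
t = L/v_c = 223/0.5279 = 422.4 d
   = 422.4/365 = 1.16 yr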